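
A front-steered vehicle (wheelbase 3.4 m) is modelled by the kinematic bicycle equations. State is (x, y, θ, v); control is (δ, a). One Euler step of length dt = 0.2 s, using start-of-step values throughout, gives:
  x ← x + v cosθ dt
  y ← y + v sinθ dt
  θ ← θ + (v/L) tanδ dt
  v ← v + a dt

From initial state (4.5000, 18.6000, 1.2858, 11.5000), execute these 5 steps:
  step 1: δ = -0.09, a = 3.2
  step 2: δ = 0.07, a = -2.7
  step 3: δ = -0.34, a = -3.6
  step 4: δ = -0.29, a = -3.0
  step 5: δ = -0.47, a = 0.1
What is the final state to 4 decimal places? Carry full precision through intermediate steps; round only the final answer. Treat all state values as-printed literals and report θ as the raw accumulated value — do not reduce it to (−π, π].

after step 1 (δ=-0.09, a=3.2): (5.146654, 20.807224, 1.224753, 12.140000)
after step 2 (δ=0.07, a=-2.7): (5.970180, 23.091297, 1.274823, 11.600000)
after step 3 (δ=-0.34, a=-3.6): (6.646857, 25.310420, 1.033449, 10.880000)
after step 4 (δ=-0.29, a=-3.0): (7.760661, 27.179756, 0.842465, 10.280000)
after step 5 (δ=-0.47, a=0.1): (9.129187, 28.714121, 0.535295, 10.300000)

(9.1292, 28.7141, 0.5353, 10.3000)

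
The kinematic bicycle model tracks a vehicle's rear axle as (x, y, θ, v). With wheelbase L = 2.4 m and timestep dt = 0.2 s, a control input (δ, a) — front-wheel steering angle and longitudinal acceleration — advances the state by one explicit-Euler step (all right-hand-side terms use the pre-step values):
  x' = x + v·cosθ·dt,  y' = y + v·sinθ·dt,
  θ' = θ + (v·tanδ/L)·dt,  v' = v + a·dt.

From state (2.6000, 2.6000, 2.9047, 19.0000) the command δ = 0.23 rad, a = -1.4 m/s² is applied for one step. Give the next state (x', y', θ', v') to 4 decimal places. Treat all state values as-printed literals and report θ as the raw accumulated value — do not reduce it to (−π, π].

x' = 2.6000 + 19.0000·cos(2.9047)·0.2 = -1.0939
y' = 2.6000 + 19.0000·sin(2.9047)·0.2 = 3.4918
θ' = 2.9047 + (19.0000/2.4)·tan(0.23)·0.2 = 3.2754
v' = 19.0000 − 1.4000·0.2 = 18.7200

(-1.0939, 3.4918, 3.2754, 18.7200)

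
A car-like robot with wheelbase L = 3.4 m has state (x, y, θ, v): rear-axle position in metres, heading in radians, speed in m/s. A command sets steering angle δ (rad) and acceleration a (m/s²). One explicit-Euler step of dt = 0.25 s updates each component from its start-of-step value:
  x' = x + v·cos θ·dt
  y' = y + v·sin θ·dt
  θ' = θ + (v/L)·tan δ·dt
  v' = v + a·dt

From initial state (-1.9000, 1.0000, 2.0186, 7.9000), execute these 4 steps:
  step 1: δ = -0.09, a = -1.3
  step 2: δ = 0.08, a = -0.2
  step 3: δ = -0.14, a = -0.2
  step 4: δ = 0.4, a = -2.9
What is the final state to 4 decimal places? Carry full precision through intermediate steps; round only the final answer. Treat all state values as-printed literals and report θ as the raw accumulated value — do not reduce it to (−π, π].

(-4.9478, 7.9775, 2.1652, 6.7500)

after step 1 (δ=-0.09, a=-1.3): (-2.755149, 2.780266, 1.966179, 7.575000)
after step 2 (δ=0.08, a=-0.2): (-3.484548, 4.527911, 2.010833, 7.525000)
after step 3 (δ=-0.14, a=-0.2): (-4.285909, 6.229946, 1.932860, 7.475000)
after step 4 (δ=0.4, a=-2.9): (-4.947829, 7.977541, 2.165241, 6.750000)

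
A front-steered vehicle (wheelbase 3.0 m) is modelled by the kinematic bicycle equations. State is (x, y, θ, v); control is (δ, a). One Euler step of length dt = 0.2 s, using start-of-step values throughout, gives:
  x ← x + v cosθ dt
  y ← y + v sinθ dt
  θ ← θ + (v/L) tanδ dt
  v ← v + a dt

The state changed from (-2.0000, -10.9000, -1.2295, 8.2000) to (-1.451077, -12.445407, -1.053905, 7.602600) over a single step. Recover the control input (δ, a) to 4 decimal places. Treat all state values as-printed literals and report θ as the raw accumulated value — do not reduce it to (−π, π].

δ = 0.3108, a = -2.9870

a = (v'−v)/dt = (-0.597400)/0.2 = -2.9870
Δθ = θ'−θ = 0.175595;  (v·dt/L) = 8.2000·0.2/3.0 = 0.546667
tan δ = Δθ·L/(v·dt) = 0.321210  →  δ = 0.3108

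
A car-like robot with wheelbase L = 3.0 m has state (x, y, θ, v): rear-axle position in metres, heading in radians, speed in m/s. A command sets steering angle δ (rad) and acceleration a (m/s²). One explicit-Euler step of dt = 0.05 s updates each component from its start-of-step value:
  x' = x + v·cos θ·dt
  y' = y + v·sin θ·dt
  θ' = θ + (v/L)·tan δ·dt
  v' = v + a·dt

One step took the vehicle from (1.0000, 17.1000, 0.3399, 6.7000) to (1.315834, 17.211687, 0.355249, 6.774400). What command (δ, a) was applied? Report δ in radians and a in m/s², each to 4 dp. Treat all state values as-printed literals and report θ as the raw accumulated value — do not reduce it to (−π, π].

δ = 0.1366, a = 1.4880

a = (v'−v)/dt = (0.074400)/0.05 = 1.4880
Δθ = θ'−θ = 0.015349;  (v·dt/L) = 6.7000·0.05/3.0 = 0.111667
tan δ = Δθ·L/(v·dt) = 0.137454  →  δ = 0.1366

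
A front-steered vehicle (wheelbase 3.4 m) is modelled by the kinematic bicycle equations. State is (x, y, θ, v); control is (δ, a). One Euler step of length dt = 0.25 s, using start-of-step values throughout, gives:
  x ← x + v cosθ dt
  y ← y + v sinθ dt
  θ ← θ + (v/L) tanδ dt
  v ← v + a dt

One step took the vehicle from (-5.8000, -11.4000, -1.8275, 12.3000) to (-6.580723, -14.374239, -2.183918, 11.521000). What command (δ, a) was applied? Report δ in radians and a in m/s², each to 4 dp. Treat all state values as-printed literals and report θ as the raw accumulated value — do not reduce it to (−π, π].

a = (v'−v)/dt = (-0.779000)/0.25 = -3.1160
Δθ = θ'−θ = -0.356418;  (v·dt/L) = 12.3000·0.25/3.4 = 0.904412
tan δ = Δθ·L/(v·dt) = -0.394088  →  δ = -0.3754

δ = -0.3754, a = -3.1160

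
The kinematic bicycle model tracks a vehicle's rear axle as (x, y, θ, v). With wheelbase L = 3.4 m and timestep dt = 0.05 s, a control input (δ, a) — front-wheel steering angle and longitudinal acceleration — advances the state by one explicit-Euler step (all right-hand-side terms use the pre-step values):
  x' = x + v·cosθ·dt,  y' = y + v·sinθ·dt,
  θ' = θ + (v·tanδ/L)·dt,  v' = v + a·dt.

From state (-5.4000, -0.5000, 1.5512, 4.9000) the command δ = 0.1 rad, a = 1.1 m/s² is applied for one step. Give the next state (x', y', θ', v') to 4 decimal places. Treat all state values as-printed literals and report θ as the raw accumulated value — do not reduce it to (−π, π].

(-5.3952, -0.2550, 1.5584, 4.9550)

x' = -5.4000 + 4.9000·cos(1.5512)·0.05 = -5.3952
y' = -0.5000 + 4.9000·sin(1.5512)·0.05 = -0.2550
θ' = 1.5512 + (4.9000/3.4)·tan(0.1)·0.05 = 1.5584
v' = 4.9000 + 1.1000·0.05 = 4.9550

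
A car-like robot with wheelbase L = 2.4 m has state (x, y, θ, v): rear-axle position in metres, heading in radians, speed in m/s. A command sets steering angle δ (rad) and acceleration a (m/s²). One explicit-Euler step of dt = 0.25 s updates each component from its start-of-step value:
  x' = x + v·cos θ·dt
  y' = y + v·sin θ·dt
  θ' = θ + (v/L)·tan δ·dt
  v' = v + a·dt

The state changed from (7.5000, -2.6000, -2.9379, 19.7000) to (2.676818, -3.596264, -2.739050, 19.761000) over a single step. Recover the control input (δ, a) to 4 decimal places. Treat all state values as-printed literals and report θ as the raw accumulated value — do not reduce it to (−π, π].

δ = 0.0966, a = 0.2440

a = (v'−v)/dt = (0.061000)/0.25 = 0.2440
Δθ = θ'−θ = 0.198850;  (v·dt/L) = 19.7000·0.25/2.4 = 2.052083
tan δ = Δθ·L/(v·dt) = 0.096902  →  δ = 0.0966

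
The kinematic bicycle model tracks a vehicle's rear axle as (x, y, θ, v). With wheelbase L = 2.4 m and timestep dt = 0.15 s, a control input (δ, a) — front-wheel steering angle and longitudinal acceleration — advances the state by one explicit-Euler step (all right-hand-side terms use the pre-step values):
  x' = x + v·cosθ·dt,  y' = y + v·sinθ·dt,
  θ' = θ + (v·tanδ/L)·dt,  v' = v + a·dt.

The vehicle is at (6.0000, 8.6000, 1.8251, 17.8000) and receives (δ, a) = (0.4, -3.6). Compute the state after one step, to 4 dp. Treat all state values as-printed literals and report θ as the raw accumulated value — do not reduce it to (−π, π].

x' = 6.0000 + 17.8000·cos(1.8251)·0.15 = 5.3283
y' = 8.6000 + 17.8000·sin(1.8251)·0.15 = 11.1841
θ' = 1.8251 + (17.8000/2.4)·tan(0.4)·0.15 = 2.2955
v' = 17.8000 − 3.6000·0.15 = 17.2600

(5.3283, 11.1841, 2.2955, 17.2600)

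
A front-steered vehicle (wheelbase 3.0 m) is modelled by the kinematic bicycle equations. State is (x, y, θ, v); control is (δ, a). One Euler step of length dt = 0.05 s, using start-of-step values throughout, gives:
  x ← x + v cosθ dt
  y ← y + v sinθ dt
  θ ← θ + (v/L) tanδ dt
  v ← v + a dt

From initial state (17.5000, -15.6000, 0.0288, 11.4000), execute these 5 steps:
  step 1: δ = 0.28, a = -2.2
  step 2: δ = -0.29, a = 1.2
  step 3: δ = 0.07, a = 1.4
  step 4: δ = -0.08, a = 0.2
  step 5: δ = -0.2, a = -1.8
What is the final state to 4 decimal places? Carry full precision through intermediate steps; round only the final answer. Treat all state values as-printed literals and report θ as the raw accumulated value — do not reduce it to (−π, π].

after step 1 (δ=0.28, a=-2.2): (18.069764, -15.583586, 0.083435, 11.290000)
after step 2 (δ=-0.29, a=1.2): (18.632300, -15.536542, 0.027284, 11.350000)
after step 3 (δ=0.07, a=1.4): (19.199589, -15.521060, 0.040547, 11.420000)
after step 4 (δ=-0.08, a=0.2): (19.770119, -15.497914, 0.025288, 11.430000)
after step 5 (δ=-0.2, a=-1.8): (20.341437, -15.483463, -0.013328, 11.340000)

(20.3414, -15.4835, -0.0133, 11.3400)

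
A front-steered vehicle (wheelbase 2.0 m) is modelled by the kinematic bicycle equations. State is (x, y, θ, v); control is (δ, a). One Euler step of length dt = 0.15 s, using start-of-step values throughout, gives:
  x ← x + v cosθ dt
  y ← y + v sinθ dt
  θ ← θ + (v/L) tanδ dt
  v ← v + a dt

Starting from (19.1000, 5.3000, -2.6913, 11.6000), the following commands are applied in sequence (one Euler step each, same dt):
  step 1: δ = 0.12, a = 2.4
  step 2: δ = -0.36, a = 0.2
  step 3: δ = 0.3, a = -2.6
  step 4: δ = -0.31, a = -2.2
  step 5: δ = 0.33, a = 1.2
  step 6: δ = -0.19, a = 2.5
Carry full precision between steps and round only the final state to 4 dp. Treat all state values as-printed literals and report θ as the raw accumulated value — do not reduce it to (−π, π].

(9.5696, 1.1838, -2.8002, 11.8250)

after step 1 (δ=0.12, a=2.4): (17.533444, 4.542701, -2.586396, 11.960000)
after step 2 (δ=-0.36, a=0.2): (16.008908, 3.597065, -2.924029, 11.990000)
after step 3 (δ=0.3, a=-2.6): (14.252805, 3.208857, -2.645859, 11.600000)
after step 4 (δ=-0.31, a=-2.2): (12.722267, 2.381179, -2.924544, 11.270000)
after step 5 (δ=0.33, a=1.2): (11.071431, 2.017131, -2.635024, 11.450000)
after step 6 (δ=-0.19, a=2.5): (9.569624, 1.183836, -2.800179, 11.825000)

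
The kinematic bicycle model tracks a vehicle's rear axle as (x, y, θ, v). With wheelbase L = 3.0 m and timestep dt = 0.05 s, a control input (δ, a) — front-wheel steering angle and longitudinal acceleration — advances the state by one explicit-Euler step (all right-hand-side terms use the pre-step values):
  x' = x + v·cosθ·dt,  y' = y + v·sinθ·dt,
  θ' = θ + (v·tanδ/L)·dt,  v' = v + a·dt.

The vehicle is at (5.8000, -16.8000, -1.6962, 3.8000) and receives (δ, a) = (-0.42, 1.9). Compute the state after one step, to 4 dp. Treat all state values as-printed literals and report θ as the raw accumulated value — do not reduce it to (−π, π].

x' = 5.8000 + 3.8000·cos(-1.6962)·0.05 = 5.7762
y' = -16.8000 + 3.8000·sin(-1.6962)·0.05 = -16.9885
θ' = -1.6962 + (3.8000/3.0)·tan(-0.42)·0.05 = -1.7245
v' = 3.8000 + 1.9000·0.05 = 3.8950

(5.7762, -16.9885, -1.7245, 3.8950)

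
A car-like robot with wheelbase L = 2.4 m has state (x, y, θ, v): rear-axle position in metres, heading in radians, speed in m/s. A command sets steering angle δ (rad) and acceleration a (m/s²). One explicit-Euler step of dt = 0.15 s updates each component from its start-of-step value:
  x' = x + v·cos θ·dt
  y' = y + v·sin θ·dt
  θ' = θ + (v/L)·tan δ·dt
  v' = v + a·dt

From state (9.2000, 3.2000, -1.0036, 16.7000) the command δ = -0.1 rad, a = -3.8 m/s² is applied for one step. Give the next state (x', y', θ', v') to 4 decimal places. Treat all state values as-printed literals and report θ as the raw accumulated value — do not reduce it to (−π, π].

x' = 9.2000 + 16.7000·cos(-1.0036)·0.15 = 10.5459
y' = 3.2000 + 16.7000·sin(-1.0036)·0.15 = 1.0873
θ' = -1.0036 + (16.7000/2.4)·tan(-0.1)·0.15 = -1.1083
v' = 16.7000 − 3.8000·0.15 = 16.1300

(10.5459, 1.0873, -1.1083, 16.1300)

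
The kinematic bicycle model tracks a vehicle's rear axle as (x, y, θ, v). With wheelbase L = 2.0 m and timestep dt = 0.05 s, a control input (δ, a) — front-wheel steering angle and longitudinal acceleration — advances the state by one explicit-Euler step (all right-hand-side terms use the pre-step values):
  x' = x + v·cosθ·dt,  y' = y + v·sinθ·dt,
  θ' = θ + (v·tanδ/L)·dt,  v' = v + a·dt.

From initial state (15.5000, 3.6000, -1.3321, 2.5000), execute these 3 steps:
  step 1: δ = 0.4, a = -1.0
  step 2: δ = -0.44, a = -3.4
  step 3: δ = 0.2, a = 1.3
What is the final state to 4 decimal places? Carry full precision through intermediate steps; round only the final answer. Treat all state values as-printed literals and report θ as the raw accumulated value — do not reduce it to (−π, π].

after step 1 (δ=0.4, a=-1.0): (15.529555, 3.478544, -1.305675, 2.450000)
after step 2 (δ=-0.44, a=-3.4): (15.561653, 3.360324, -1.334511, 2.280000)
after step 3 (δ=0.2, a=1.3): (15.588339, 3.249492, -1.322956, 2.345000)

(15.5883, 3.2495, -1.3230, 2.3450)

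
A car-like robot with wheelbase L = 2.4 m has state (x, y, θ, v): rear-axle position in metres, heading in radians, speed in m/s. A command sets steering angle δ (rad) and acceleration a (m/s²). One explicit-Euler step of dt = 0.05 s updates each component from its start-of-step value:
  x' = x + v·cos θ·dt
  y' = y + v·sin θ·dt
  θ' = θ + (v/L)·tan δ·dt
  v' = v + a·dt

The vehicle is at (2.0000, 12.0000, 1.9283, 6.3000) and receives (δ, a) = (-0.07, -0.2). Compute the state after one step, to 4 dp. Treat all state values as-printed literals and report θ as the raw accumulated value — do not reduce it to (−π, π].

(1.8898, 12.2951, 1.9191, 6.2900)

x' = 2.0000 + 6.3000·cos(1.9283)·0.05 = 1.8898
y' = 12.0000 + 6.3000·sin(1.9283)·0.05 = 12.2951
θ' = 1.9283 + (6.3000/2.4)·tan(-0.07)·0.05 = 1.9191
v' = 6.3000 − 0.2000·0.05 = 6.2900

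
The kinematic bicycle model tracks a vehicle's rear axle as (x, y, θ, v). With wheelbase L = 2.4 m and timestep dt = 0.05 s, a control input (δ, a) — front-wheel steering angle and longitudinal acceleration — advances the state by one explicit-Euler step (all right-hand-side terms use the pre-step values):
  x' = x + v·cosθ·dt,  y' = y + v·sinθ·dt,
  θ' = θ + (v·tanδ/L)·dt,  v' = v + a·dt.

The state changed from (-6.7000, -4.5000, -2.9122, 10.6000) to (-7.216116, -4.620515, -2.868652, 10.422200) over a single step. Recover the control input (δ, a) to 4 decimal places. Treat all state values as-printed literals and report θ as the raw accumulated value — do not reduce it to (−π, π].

δ = 0.1947, a = -3.5560

a = (v'−v)/dt = (-0.177800)/0.05 = -3.5560
Δθ = θ'−θ = 0.043548;  (v·dt/L) = 10.6000·0.05/2.4 = 0.220833
tan δ = Δθ·L/(v·dt) = 0.197198  →  δ = 0.1947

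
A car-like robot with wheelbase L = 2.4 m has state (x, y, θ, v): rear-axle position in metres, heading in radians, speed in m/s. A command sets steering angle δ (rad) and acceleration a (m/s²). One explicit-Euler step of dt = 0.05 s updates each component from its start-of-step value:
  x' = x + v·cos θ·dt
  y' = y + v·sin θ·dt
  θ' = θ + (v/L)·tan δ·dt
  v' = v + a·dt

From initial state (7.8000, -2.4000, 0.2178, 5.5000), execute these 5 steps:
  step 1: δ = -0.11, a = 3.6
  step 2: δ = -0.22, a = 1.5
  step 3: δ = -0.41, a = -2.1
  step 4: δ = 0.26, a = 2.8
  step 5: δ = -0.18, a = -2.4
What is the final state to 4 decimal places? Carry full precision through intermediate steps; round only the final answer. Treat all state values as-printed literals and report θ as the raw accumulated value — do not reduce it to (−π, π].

(9.1959, -2.1504, 0.1359, 5.6700)

after step 1 (δ=-0.11, a=3.6): (8.068503, -2.340577, 0.205145, 5.680000)
after step 2 (δ=-0.22, a=1.5): (8.346548, -2.282724, 0.178683, 5.755000)
after step 3 (δ=-0.41, a=-2.1): (8.629717, -2.231581, 0.126573, 5.650000)
after step 4 (δ=0.26, a=2.8): (8.909957, -2.195920, 0.157886, 5.790000)
after step 5 (δ=-0.18, a=-2.4): (9.195856, -2.150402, 0.135936, 5.670000)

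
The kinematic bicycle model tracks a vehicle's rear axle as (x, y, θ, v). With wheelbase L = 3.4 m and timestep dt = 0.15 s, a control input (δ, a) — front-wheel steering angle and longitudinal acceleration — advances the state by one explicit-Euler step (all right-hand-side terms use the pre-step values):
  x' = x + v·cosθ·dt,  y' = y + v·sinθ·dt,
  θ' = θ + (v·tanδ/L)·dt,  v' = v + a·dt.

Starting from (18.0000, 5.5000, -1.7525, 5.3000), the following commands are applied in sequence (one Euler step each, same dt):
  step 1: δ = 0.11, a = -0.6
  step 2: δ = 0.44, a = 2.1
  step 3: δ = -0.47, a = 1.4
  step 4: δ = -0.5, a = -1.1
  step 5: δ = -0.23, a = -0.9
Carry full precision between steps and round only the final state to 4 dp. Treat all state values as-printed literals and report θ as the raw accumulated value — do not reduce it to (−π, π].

(17.2941, 1.4749, -1.9380, 5.4350)

after step 1 (δ=0.11, a=-0.6): (17.856339, 4.718088, -1.726675, 5.210000)
after step 2 (δ=0.44, a=2.1): (17.735013, 3.946063, -1.618465, 5.525000)
after step 3 (δ=-0.47, a=1.4): (17.695522, 3.118255, -1.742282, 5.735000)
after step 4 (δ=-0.5, a=-1.1): (17.548724, 2.270622, -1.880504, 5.570000)
after step 5 (δ=-0.23, a=-0.9): (17.294080, 1.474873, -1.938041, 5.435000)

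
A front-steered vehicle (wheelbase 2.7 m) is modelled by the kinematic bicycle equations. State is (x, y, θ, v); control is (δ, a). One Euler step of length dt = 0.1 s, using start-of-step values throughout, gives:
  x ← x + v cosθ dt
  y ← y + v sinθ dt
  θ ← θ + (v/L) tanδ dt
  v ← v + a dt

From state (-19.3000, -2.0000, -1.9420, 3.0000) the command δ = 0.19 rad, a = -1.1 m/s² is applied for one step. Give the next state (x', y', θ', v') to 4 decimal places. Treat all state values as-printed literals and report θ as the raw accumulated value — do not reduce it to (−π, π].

(-19.4088, -2.2796, -1.9206, 2.8900)

x' = -19.3000 + 3.0000·cos(-1.9420)·0.1 = -19.4088
y' = -2.0000 + 3.0000·sin(-1.9420)·0.1 = -2.2796
θ' = -1.9420 + (3.0000/2.7)·tan(0.19)·0.1 = -1.9206
v' = 3.0000 − 1.1000·0.1 = 2.8900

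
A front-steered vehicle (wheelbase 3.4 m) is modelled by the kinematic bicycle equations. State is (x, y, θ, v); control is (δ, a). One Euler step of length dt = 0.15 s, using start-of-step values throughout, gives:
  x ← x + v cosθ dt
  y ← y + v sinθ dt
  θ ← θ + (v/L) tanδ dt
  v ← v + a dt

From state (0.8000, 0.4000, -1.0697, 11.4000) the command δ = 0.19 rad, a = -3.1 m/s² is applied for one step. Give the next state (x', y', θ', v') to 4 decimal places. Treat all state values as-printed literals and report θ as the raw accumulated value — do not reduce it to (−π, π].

x' = 0.8000 + 11.4000·cos(-1.0697)·0.15 = 1.6215
y' = 0.4000 + 11.4000·sin(-1.0697)·0.15 = -1.0998
θ' = -1.0697 + (11.4000/3.4)·tan(0.19)·0.15 = -0.9730
v' = 11.4000 − 3.1000·0.15 = 10.9350

(1.6215, -1.0998, -0.9730, 10.9350)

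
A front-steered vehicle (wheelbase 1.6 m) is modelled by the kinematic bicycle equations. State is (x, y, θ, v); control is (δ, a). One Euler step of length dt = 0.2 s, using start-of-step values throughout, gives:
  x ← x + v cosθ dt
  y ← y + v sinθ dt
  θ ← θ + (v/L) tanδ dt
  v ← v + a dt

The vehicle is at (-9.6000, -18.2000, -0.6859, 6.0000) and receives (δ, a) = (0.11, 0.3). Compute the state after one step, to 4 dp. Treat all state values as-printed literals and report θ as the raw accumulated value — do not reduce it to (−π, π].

(-8.6714, -18.9600, -0.6031, 6.0600)

x' = -9.6000 + 6.0000·cos(-0.6859)·0.2 = -8.6714
y' = -18.2000 + 6.0000·sin(-0.6859)·0.2 = -18.9600
θ' = -0.6859 + (6.0000/1.6)·tan(0.11)·0.2 = -0.6031
v' = 6.0000 + 0.3000·0.2 = 6.0600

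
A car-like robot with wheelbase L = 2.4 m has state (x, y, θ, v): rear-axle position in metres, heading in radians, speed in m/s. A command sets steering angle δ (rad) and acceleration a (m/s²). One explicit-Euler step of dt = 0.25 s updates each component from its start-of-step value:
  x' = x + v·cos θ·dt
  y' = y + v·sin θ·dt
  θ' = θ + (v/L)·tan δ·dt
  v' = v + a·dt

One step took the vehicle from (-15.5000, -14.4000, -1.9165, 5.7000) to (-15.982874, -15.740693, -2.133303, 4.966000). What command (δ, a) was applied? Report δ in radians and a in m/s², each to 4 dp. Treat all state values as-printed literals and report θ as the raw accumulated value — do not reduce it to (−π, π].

δ = -0.3501, a = -2.9360

a = (v'−v)/dt = (-0.734000)/0.25 = -2.9360
Δθ = θ'−θ = -0.216803;  (v·dt/L) = 5.7000·0.25/2.4 = 0.593750
tan δ = Δθ·L/(v·dt) = -0.365142  →  δ = -0.3501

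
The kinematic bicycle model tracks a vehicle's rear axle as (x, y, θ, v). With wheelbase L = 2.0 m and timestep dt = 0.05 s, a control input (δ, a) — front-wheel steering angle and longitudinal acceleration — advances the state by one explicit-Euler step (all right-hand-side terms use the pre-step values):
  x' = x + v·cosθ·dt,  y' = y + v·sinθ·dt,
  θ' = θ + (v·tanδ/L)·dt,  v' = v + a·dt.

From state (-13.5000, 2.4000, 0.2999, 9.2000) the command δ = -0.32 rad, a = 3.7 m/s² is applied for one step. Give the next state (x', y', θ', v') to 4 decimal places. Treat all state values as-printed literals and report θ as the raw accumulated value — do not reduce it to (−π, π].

x' = -13.5000 + 9.2000·cos(0.2999)·0.05 = -13.0605
y' = 2.4000 + 9.2000·sin(0.2999)·0.05 = 2.5359
θ' = 0.2999 + (9.2000/2.0)·tan(-0.32)·0.05 = 0.2237
v' = 9.2000 + 3.7000·0.05 = 9.3850

(-13.0605, 2.5359, 0.2237, 9.3850)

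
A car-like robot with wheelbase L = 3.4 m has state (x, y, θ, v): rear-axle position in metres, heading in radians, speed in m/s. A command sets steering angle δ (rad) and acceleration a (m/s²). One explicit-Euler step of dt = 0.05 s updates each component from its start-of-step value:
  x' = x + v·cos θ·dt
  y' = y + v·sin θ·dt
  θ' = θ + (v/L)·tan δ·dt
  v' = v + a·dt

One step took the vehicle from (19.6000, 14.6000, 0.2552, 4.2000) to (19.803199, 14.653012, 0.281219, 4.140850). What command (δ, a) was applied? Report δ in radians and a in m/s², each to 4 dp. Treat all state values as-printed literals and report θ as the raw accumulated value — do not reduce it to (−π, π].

δ = 0.3987, a = -1.1830

a = (v'−v)/dt = (-0.059150)/0.05 = -1.1830
Δθ = θ'−θ = 0.026019;  (v·dt/L) = 4.2000·0.05/3.4 = 0.061765
tan δ = Δθ·L/(v·dt) = 0.421260  →  δ = 0.3987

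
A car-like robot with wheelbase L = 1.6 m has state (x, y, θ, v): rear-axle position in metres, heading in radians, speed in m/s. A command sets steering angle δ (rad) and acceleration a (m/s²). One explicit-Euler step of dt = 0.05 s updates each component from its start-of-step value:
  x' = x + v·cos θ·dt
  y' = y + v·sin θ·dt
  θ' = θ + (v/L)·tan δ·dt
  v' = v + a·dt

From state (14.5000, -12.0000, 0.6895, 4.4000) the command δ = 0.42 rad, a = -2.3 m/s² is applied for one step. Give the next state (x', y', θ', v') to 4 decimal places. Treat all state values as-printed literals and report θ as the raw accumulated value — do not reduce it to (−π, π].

(14.6697, -11.8600, 0.7509, 4.2850)

x' = 14.5000 + 4.4000·cos(0.6895)·0.05 = 14.6697
y' = -12.0000 + 4.4000·sin(0.6895)·0.05 = -11.8600
θ' = 0.6895 + (4.4000/1.6)·tan(0.42)·0.05 = 0.7509
v' = 4.4000 − 2.3000·0.05 = 4.2850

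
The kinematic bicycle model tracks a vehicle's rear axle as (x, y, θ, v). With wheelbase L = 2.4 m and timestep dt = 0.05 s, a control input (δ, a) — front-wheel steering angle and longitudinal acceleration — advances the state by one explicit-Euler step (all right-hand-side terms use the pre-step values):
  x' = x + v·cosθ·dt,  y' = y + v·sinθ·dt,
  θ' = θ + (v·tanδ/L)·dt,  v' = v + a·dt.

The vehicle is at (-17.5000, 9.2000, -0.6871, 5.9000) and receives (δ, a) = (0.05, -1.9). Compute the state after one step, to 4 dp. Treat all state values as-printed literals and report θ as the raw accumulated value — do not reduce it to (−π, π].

(-17.2719, 9.0129, -0.6809, 5.8050)

x' = -17.5000 + 5.9000·cos(-0.6871)·0.05 = -17.2719
y' = 9.2000 + 5.9000·sin(-0.6871)·0.05 = 9.0129
θ' = -0.6871 + (5.9000/2.4)·tan(0.05)·0.05 = -0.6809
v' = 5.9000 − 1.9000·0.05 = 5.8050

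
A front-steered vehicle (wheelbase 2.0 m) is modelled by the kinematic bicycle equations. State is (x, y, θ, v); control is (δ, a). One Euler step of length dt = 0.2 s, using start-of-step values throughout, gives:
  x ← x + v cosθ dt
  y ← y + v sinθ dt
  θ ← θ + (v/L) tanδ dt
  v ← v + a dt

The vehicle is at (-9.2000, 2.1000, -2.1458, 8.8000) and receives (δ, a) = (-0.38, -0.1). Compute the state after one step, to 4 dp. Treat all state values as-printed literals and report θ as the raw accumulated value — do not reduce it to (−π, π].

(-10.1572, 0.6230, -2.4973, 8.7800)

x' = -9.2000 + 8.8000·cos(-2.1458)·0.2 = -10.1572
y' = 2.1000 + 8.8000·sin(-2.1458)·0.2 = 0.6230
θ' = -2.1458 + (8.8000/2.0)·tan(-0.38)·0.2 = -2.4973
v' = 8.8000 − 0.1000·0.2 = 8.7800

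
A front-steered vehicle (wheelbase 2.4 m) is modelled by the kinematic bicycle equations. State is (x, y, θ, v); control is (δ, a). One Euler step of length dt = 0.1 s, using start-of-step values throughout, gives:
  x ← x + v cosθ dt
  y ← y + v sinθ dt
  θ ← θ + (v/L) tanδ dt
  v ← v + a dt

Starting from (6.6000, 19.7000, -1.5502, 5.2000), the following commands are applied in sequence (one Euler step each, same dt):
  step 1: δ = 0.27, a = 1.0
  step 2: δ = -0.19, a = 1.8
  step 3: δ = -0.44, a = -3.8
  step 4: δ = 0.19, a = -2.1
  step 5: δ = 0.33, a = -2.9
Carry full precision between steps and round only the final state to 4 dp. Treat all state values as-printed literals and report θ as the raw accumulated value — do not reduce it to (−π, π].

after step 1 (δ=0.27, a=1.0): (6.610709, 19.180110, -1.490236, 5.300000)
after step 2 (δ=-0.19, a=1.8): (6.653360, 18.651829, -1.532706, 5.480000)
after step 3 (δ=-0.44, a=-3.8): (6.674229, 18.104227, -1.640201, 5.100000)
after step 4 (δ=0.19, a=-2.1): (6.638860, 17.595455, -1.599333, 4.890000)
after step 5 (δ=0.33, a=-2.9): (6.624908, 17.106654, -1.529544, 4.600000)

(6.6249, 17.1067, -1.5295, 4.6000)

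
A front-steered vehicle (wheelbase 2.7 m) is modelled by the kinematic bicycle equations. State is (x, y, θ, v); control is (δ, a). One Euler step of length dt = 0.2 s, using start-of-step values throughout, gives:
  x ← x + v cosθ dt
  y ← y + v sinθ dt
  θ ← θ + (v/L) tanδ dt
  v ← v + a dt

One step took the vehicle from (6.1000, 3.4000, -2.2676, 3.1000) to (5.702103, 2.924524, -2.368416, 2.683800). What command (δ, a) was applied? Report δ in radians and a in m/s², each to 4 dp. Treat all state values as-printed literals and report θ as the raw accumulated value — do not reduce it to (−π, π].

a = (v'−v)/dt = (-0.416200)/0.2 = -2.0810
Δθ = θ'−θ = -0.100816;  (v·dt/L) = 3.1000·0.2/2.7 = 0.229630
tan δ = Δθ·L/(v·dt) = -0.439037  →  δ = -0.4137

δ = -0.4137, a = -2.0810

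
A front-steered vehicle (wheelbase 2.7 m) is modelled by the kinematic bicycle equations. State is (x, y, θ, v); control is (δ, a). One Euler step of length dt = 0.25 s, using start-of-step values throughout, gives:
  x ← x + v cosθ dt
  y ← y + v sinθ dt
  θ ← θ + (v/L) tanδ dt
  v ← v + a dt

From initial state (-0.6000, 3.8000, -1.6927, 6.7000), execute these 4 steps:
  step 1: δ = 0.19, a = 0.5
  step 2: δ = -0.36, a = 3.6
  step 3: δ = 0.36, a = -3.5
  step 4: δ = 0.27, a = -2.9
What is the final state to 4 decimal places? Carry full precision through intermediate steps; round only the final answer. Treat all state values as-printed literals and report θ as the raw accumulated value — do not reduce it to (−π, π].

(-1.2188, -3.1563, -1.3665, 6.1250)

after step 1 (δ=0.19, a=0.5): (-0.803683, 2.137430, -1.573390, 6.825000)
after step 2 (δ=-0.36, a=3.6): (-0.808110, 0.431186, -1.811256, 7.725000)
after step 3 (δ=0.36, a=-3.5): (-1.268035, -1.444499, -1.542024, 6.850000)
after step 4 (δ=0.27, a=-2.9): (-1.218769, -3.156290, -1.366487, 6.125000)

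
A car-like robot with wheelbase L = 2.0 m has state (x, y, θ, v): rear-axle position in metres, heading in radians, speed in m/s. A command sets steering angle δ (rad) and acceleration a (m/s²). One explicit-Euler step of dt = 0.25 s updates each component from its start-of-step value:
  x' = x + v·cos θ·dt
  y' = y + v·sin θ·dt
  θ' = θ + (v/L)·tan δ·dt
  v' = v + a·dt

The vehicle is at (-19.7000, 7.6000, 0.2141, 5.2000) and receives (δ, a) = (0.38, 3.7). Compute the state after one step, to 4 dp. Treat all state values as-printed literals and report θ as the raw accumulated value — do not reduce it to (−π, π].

x' = -19.7000 + 5.2000·cos(0.2141)·0.25 = -18.4297
y' = 7.6000 + 5.2000·sin(0.2141)·0.25 = 7.8762
θ' = 0.2141 + (5.2000/2.0)·tan(0.38)·0.25 = 0.4737
v' = 5.2000 + 3.7000·0.25 = 6.1250

(-18.4297, 7.8762, 0.4737, 6.1250)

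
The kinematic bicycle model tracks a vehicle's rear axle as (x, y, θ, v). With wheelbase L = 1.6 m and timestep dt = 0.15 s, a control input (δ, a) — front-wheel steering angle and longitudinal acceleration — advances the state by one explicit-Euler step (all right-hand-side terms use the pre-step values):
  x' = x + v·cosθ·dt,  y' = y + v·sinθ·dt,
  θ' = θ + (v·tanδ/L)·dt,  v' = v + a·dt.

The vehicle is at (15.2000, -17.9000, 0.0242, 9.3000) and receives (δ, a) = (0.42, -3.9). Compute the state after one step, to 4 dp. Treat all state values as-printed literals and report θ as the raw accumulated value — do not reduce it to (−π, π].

(16.5946, -17.8662, 0.4136, 8.7150)

x' = 15.2000 + 9.3000·cos(0.0242)·0.15 = 16.5946
y' = -17.9000 + 9.3000·sin(0.0242)·0.15 = -17.8662
θ' = 0.0242 + (9.3000/1.6)·tan(0.42)·0.15 = 0.4136
v' = 9.3000 − 3.9000·0.15 = 8.7150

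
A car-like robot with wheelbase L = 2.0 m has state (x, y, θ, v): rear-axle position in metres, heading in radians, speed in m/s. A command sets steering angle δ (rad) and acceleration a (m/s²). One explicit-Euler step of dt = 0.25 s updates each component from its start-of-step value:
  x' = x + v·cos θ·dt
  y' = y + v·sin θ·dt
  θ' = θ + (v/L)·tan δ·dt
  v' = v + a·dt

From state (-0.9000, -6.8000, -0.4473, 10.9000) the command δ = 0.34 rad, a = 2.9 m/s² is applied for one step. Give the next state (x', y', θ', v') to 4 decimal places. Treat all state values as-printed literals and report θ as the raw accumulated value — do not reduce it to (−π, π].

(1.5569, -7.9787, 0.0347, 11.6250)

x' = -0.9000 + 10.9000·cos(-0.4473)·0.25 = 1.5569
y' = -6.8000 + 10.9000·sin(-0.4473)·0.25 = -7.9787
θ' = -0.4473 + (10.9000/2.0)·tan(0.34)·0.25 = 0.0347
v' = 10.9000 + 2.9000·0.25 = 11.6250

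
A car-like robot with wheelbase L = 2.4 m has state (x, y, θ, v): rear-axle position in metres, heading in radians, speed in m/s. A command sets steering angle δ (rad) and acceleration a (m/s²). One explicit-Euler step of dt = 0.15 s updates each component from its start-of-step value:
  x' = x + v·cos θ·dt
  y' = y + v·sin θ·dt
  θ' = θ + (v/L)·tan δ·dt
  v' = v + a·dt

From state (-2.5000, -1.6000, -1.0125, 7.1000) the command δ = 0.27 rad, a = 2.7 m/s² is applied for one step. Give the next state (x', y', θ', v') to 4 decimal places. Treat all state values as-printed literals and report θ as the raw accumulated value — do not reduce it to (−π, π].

(-1.9358, -2.5033, -0.8897, 7.5050)

x' = -2.5000 + 7.1000·cos(-1.0125)·0.15 = -1.9358
y' = -1.6000 + 7.1000·sin(-1.0125)·0.15 = -2.5033
θ' = -1.0125 + (7.1000/2.4)·tan(0.27)·0.15 = -0.8897
v' = 7.1000 + 2.7000·0.15 = 7.5050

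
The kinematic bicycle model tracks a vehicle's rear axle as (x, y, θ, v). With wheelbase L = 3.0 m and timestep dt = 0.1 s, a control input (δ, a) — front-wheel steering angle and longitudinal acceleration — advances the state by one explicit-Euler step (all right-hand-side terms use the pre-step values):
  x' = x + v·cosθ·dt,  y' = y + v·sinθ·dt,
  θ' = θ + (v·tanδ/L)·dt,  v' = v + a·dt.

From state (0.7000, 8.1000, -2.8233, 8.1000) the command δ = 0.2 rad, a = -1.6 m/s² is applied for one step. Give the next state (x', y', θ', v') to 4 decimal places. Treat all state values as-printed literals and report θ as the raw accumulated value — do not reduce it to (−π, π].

(-0.0693, 7.8465, -2.7686, 7.9400)

x' = 0.7000 + 8.1000·cos(-2.8233)·0.1 = -0.0693
y' = 8.1000 + 8.1000·sin(-2.8233)·0.1 = 7.8465
θ' = -2.8233 + (8.1000/3.0)·tan(0.2)·0.1 = -2.7686
v' = 8.1000 − 1.6000·0.1 = 7.9400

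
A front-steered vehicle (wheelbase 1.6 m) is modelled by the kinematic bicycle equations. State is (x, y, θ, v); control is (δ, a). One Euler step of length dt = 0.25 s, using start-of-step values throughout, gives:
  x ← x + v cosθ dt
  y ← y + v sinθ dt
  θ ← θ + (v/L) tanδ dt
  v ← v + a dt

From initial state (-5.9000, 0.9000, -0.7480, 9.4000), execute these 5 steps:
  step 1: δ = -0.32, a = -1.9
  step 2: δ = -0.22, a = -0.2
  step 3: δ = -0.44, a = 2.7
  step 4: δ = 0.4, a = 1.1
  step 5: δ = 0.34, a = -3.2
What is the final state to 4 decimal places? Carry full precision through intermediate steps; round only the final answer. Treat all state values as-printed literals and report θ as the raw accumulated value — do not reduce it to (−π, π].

after step 1 (δ=-0.32, a=-1.9): (-4.177331, -0.698409, -1.234728, 8.925000)
after step 2 (δ=-0.22, a=-0.2): (-3.441514, -2.804840, -1.546572, 8.875000)
after step 3 (δ=-0.44, a=2.7): (-3.387773, -5.022939, -2.199413, 9.550000)
after step 4 (δ=0.4, a=1.1): (-4.791685, -6.954049, -1.568526, 9.825000)
after step 5 (δ=0.34, a=-3.2): (-4.786109, -9.410293, -1.025485, 9.025000)

(-4.7861, -9.4103, -1.0255, 9.0250)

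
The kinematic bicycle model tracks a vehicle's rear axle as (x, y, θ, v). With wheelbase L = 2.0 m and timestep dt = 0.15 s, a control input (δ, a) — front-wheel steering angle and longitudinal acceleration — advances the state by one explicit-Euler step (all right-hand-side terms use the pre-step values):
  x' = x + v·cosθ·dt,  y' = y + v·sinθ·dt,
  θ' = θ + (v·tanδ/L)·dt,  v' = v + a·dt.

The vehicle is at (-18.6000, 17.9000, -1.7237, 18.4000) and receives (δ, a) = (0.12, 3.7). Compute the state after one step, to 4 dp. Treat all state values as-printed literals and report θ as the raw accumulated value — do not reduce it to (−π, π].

(-19.0204, 15.1722, -1.5573, 18.9550)

x' = -18.6000 + 18.4000·cos(-1.7237)·0.15 = -19.0204
y' = 17.9000 + 18.4000·sin(-1.7237)·0.15 = 15.1722
θ' = -1.7237 + (18.4000/2.0)·tan(0.12)·0.15 = -1.5573
v' = 18.4000 + 3.7000·0.15 = 18.9550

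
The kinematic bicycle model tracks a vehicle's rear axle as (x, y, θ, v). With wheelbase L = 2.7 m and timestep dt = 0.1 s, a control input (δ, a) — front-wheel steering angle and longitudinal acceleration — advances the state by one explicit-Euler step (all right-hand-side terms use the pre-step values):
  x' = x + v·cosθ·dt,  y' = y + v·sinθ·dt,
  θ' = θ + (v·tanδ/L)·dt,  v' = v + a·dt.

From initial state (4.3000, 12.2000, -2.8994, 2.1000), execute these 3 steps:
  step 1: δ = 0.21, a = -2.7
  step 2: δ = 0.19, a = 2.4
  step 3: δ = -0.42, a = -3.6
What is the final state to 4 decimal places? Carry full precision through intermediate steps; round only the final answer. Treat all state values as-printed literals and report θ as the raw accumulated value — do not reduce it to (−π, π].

after step 1 (δ=0.21, a=-2.7): (4.096129, 12.149635, -2.882822, 1.830000)
after step 2 (δ=0.19, a=2.4): (3.919222, 12.102807, -2.869787, 2.070000)
after step 3 (δ=-0.42, a=-3.6): (3.719821, 12.047234, -2.904024, 1.710000)

(3.7198, 12.0472, -2.9040, 1.7100)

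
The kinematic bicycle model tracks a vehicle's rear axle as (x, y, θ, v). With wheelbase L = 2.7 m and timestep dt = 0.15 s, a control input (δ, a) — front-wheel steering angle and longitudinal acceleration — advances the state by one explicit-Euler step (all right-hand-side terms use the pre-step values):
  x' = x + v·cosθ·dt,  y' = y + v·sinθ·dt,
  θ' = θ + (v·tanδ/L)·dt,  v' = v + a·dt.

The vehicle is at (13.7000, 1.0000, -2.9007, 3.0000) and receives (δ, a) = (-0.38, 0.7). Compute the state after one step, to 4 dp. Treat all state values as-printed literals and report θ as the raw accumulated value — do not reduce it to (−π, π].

x' = 13.7000 + 3.0000·cos(-2.9007)·0.15 = 13.2630
y' = 1.0000 + 3.0000·sin(-2.9007)·0.15 = 0.8926
θ' = -2.9007 + (3.0000/2.7)·tan(-0.38)·0.15 = -2.9673
v' = 3.0000 + 0.7000·0.15 = 3.1050

(13.2630, 0.8926, -2.9673, 3.1050)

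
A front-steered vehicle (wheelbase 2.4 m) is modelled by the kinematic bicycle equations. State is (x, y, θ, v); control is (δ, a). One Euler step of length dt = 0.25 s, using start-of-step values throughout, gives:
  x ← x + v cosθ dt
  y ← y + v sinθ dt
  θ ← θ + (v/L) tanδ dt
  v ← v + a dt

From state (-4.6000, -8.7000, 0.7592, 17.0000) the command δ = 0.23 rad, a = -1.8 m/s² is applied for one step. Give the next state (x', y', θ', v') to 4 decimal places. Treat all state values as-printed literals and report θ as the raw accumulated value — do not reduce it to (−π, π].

(-1.5171, -5.7745, 1.1738, 16.5500)

x' = -4.6000 + 17.0000·cos(0.7592)·0.25 = -1.5171
y' = -8.7000 + 17.0000·sin(0.7592)·0.25 = -5.7745
θ' = 0.7592 + (17.0000/2.4)·tan(0.23)·0.25 = 1.1738
v' = 17.0000 − 1.8000·0.25 = 16.5500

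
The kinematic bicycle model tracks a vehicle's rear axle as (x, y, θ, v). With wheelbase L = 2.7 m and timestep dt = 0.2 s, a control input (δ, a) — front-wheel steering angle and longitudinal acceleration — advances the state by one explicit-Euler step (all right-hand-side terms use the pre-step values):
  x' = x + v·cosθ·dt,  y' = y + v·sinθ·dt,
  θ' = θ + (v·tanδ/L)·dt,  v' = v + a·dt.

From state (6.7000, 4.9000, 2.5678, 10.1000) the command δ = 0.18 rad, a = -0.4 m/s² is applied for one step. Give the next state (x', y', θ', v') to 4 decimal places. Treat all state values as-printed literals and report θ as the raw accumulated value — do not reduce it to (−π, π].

x' = 6.7000 + 10.1000·cos(2.5678)·0.2 = 5.0035
y' = 4.9000 + 10.1000·sin(2.5678)·0.2 = 5.9965
θ' = 2.5678 + (10.1000/2.7)·tan(0.18)·0.2 = 2.7039
v' = 10.1000 − 0.4000·0.2 = 10.0200

(5.0035, 5.9965, 2.7039, 10.0200)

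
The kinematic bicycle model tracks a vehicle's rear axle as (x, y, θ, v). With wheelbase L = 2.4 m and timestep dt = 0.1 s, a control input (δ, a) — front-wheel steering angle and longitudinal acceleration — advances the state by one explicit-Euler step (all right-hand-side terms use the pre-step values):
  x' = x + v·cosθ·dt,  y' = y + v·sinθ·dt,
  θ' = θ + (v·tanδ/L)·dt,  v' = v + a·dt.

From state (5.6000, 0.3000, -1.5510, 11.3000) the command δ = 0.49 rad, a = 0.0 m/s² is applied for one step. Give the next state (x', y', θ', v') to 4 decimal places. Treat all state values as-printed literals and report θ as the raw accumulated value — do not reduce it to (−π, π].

(5.6224, -0.8298, -1.2999, 11.3000)

x' = 5.6000 + 11.3000·cos(-1.5510)·0.1 = 5.6224
y' = 0.3000 + 11.3000·sin(-1.5510)·0.1 = -0.8298
θ' = -1.5510 + (11.3000/2.4)·tan(0.49)·0.1 = -1.2999
v' = 11.3000 + 0.0000·0.1 = 11.3000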